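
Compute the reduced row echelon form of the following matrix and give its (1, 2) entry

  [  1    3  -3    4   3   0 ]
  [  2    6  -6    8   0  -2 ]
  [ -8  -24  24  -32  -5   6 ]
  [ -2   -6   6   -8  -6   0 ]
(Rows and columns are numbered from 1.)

ρ2 -> ρ2 − 2·ρ1
  [  1    3  -3    4   3   0 ]
  [  0    0   0    0  -6  -2 ]
  [ -8  -24  24  -32  -5   6 ]
  [ -2   -6   6   -8  -6   0 ]
ρ3 -> ρ3 + 8·ρ1
  [  1   3  -3   4   3   0 ]
  [  0   0   0   0  -6  -2 ]
  [  0   0   0   0  19   6 ]
  [ -2  -6   6  -8  -6   0 ]
ρ4 -> ρ4 + 2·ρ1
  [ 1  3  -3  4   3   0 ]
  [ 0  0   0  0  -6  -2 ]
  [ 0  0   0  0  19   6 ]
  [ 0  0   0  0   0   0 ]
ρ2 -> -1/6·ρ2
  [ 1  3  -3  4   3    0 ]
  [ 0  0   0  0   1  1/3 ]
  [ 0  0   0  0  19    6 ]
  [ 0  0   0  0   0    0 ]
ρ3 -> ρ3 − 19·ρ2
  [ 1  3  -3  4  3     0 ]
  [ 0  0   0  0  1   1/3 ]
  [ 0  0   0  0  0  -1/3 ]
  [ 0  0   0  0  0     0 ]
ρ3 -> -3·ρ3
  [ 1  3  -3  4  3    0 ]
  [ 0  0   0  0  1  1/3 ]
  [ 0  0   0  0  0    1 ]
  [ 0  0   0  0  0    0 ]
ρ2 -> ρ2 − 1/3·ρ3
  [ 1  3  -3  4  3  0 ]
  [ 0  0   0  0  1  0 ]
  [ 0  0   0  0  0  1 ]
  [ 0  0   0  0  0  0 ]
ρ1 -> ρ1 − 3·ρ2
  [ 1  3  -3  4  0  0 ]
  [ 0  0   0  0  1  0 ]
  [ 0  0   0  0  0  1 ]
  [ 0  0   0  0  0  0 ]

3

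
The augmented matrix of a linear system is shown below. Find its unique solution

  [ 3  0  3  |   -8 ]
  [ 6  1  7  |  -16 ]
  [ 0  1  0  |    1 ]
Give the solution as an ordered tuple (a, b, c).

(-5/3, 1, -1)

r1 ← 1/3·r1
  [ 1  0  1  |  -8/3 ]
  [ 6  1  7  |   -16 ]
  [ 0  1  0  |     1 ]
r2 ← r2 − 6·r1
  [ 1  0  1  |  -8/3 ]
  [ 0  1  1  |     0 ]
  [ 0  1  0  |     1 ]
r3 ← r3 − r2
  [ 1  0   1  |  -8/3 ]
  [ 0  1   1  |     0 ]
  [ 0  0  -1  |     1 ]
r3 ← -1·r3
  [ 1  0  1  |  -8/3 ]
  [ 0  1  1  |     0 ]
  [ 0  0  1  |    -1 ]
r2 ← r2 − r3
  [ 1  0  1  |  -8/3 ]
  [ 0  1  0  |     1 ]
  [ 0  0  1  |    -1 ]
r1 ← r1 − r3
  [ 1  0  0  |  -5/3 ]
  [ 0  1  0  |     1 ]
  [ 0  0  1  |    -1 ]
Reading off the last column: a = -5/3, b = 1, c = -1.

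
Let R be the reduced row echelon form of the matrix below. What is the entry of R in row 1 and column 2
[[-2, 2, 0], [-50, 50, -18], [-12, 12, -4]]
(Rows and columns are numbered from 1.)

Multiply R1 by -1/2.
  [   1  -1    0 ]
  [ -50  50  -18 ]
  [ -12  12   -4 ]
Add 50 times R1 to R2.
  [   1  -1    0 ]
  [   0   0  -18 ]
  [ -12  12   -4 ]
Add 12 times R1 to R3.
  [ 1  -1    0 ]
  [ 0   0  -18 ]
  [ 0   0   -4 ]
Multiply R2 by -1/18.
  [ 1  -1   0 ]
  [ 0   0   1 ]
  [ 0   0  -4 ]
Add 4 times R2 to R3.
  [ 1  -1  0 ]
  [ 0   0  1 ]
  [ 0   0  0 ]

-1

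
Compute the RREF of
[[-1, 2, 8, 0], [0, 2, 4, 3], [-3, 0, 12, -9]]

Multiply R1 by -1.
  [  1  -2  -8   0 ]
  [  0   2   4   3 ]
  [ -3   0  12  -9 ]
Add 3 times R1 to R3.
  [ 1  -2   -8   0 ]
  [ 0   2    4   3 ]
  [ 0  -6  -12  -9 ]
Multiply R2 by 1/2.
  [ 1  -2   -8    0 ]
  [ 0   1    2  3/2 ]
  [ 0  -6  -12   -9 ]
Add 6 times R2 to R3.
  [ 1  -2  -8    0 ]
  [ 0   1   2  3/2 ]
  [ 0   0   0    0 ]
Add 2 times R2 to R1.
  [ 1  0  -4    3 ]
  [ 0  1   2  3/2 ]
  [ 0  0   0    0 ]

[[1, 0, -4, 3], [0, 1, 2, 3/2], [0, 0, 0, 0]]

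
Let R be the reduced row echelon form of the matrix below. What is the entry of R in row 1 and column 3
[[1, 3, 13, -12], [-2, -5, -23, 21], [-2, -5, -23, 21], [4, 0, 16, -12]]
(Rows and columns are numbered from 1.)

Add 2 times R1 to R2.
  [  1   3   13  -12 ]
  [  0   1    3   -3 ]
  [ -2  -5  -23   21 ]
  [  4   0   16  -12 ]
Add 2 times R1 to R3.
  [ 1  3  13  -12 ]
  [ 0  1   3   -3 ]
  [ 0  1   3   -3 ]
  [ 4  0  16  -12 ]
Subtract 4 times R1 from R4.
  [ 1    3   13  -12 ]
  [ 0    1    3   -3 ]
  [ 0    1    3   -3 ]
  [ 0  -12  -36   36 ]
Subtract R2 from R3.
  [ 1    3   13  -12 ]
  [ 0    1    3   -3 ]
  [ 0    0    0    0 ]
  [ 0  -12  -36   36 ]
Add 12 times R2 to R4.
  [ 1  3  13  -12 ]
  [ 0  1   3   -3 ]
  [ 0  0   0    0 ]
  [ 0  0   0    0 ]
Subtract 3 times R2 from R1.
  [ 1  0  4  -3 ]
  [ 0  1  3  -3 ]
  [ 0  0  0   0 ]
  [ 0  0  0   0 ]

4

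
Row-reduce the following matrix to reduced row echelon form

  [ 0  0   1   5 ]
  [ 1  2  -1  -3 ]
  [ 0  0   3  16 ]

[[1, 2, 0, 0], [0, 0, 1, 0], [0, 0, 0, 1]]

R1 <=> R2
R3 -> R3 − 3·R2
R2 -> R2 − 5·R3
R1 -> R1 + 3·R3
R1 -> R1 + R2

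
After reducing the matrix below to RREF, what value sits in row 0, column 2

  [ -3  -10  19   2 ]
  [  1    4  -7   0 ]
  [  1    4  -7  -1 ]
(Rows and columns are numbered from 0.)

Multiply r1 by -1/3.
  [ 1  10/3  -19/3  -2/3 ]
  [ 1     4     -7     0 ]
  [ 1     4     -7    -1 ]
Subtract r1 from r2.
  [ 1  10/3  -19/3  -2/3 ]
  [ 0   2/3   -2/3   2/3 ]
  [ 1     4     -7    -1 ]
Subtract r1 from r3.
  [ 1  10/3  -19/3  -2/3 ]
  [ 0   2/3   -2/3   2/3 ]
  [ 0   2/3   -2/3  -1/3 ]
Multiply r2 by 3/2.
  [ 1  10/3  -19/3  -2/3 ]
  [ 0     1     -1     1 ]
  [ 0   2/3   -2/3  -1/3 ]
Subtract 2/3 times r2 from r3.
  [ 1  10/3  -19/3  -2/3 ]
  [ 0     1     -1     1 ]
  [ 0     0      0    -1 ]
Multiply r3 by -1.
  [ 1  10/3  -19/3  -2/3 ]
  [ 0     1     -1     1 ]
  [ 0     0      0     1 ]
Subtract r3 from r2.
  [ 1  10/3  -19/3  -2/3 ]
  [ 0     1     -1     0 ]
  [ 0     0      0     1 ]
Add 2/3 times r3 to r1.
  [ 1  10/3  -19/3  0 ]
  [ 0     1     -1  0 ]
  [ 0     0      0  1 ]
Subtract 10/3 times r2 from r1.
  [ 1  0  -3  0 ]
  [ 0  1  -1  0 ]
  [ 0  0   0  1 ]

-3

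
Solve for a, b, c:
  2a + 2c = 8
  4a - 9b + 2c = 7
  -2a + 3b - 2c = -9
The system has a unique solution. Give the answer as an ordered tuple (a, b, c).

Form the augmented matrix and row-reduce:
  [  2   0   2  |   8 ]
  [  4  -9   2  |   7 ]
  [ -2   3  -2  |  -9 ]
r1 -> 1/2·r1
  [  1   0   1  |   4 ]
  [  4  -9   2  |   7 ]
  [ -2   3  -2  |  -9 ]
r2 -> r2 − 4·r1
  [  1   0   1  |   4 ]
  [  0  -9  -2  |  -9 ]
  [ -2   3  -2  |  -9 ]
r3 -> r3 + 2·r1
  [ 1   0   1  |   4 ]
  [ 0  -9  -2  |  -9 ]
  [ 0   3   0  |  -1 ]
r2 -> -1/9·r2
  [ 1  0    1  |   4 ]
  [ 0  1  2/9  |   1 ]
  [ 0  3    0  |  -1 ]
r3 -> r3 − 3·r2
  [ 1  0     1  |   4 ]
  [ 0  1   2/9  |   1 ]
  [ 0  0  -2/3  |  -4 ]
r3 -> -3/2·r3
  [ 1  0    1  |  4 ]
  [ 0  1  2/9  |  1 ]
  [ 0  0    1  |  6 ]
r2 -> r2 − 2/9·r3
  [ 1  0  1  |     4 ]
  [ 0  1  0  |  -1/3 ]
  [ 0  0  1  |     6 ]
r1 -> r1 − r3
  [ 1  0  0  |    -2 ]
  [ 0  1  0  |  -1/3 ]
  [ 0  0  1  |     6 ]
Reading off the last column: a = -2, b = -1/3, c = 6.

(-2, -1/3, 6)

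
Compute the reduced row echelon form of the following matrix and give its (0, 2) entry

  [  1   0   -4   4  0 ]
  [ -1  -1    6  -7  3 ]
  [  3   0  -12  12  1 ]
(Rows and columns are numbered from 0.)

-4

ρ2 ← ρ2 + ρ1
  [ 1   0   -4   4  0 ]
  [ 0  -1    2  -3  3 ]
  [ 3   0  -12  12  1 ]
ρ3 ← ρ3 − 3·ρ1
  [ 1   0  -4   4  0 ]
  [ 0  -1   2  -3  3 ]
  [ 0   0   0   0  1 ]
ρ2 ← -1·ρ2
  [ 1  0  -4  4   0 ]
  [ 0  1  -2  3  -3 ]
  [ 0  0   0  0   1 ]
ρ2 ← ρ2 + 3·ρ3
  [ 1  0  -4  4  0 ]
  [ 0  1  -2  3  0 ]
  [ 0  0   0  0  1 ]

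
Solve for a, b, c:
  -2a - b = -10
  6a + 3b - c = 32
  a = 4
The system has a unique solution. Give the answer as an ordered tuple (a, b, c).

(4, 2, -2)

Form the augmented matrix and row-reduce:
  [ -2  -1   0  |  -10 ]
  [  6   3  -1  |   32 ]
  [  1   0   0  |    4 ]
Multiply r1 by -1/2.
  [ 1  1/2   0  |   5 ]
  [ 6    3  -1  |  32 ]
  [ 1    0   0  |   4 ]
Subtract 6 times r1 from r2.
  [ 1  1/2   0  |  5 ]
  [ 0    0  -1  |  2 ]
  [ 1    0   0  |  4 ]
Subtract r1 from r3.
  [ 1   1/2   0  |   5 ]
  [ 0     0  -1  |   2 ]
  [ 0  -1/2   0  |  -1 ]
Swap r2 and r3.
  [ 1   1/2   0  |   5 ]
  [ 0  -1/2   0  |  -1 ]
  [ 0     0  -1  |   2 ]
Multiply r2 by -2.
  [ 1  1/2   0  |  5 ]
  [ 0    1   0  |  2 ]
  [ 0    0  -1  |  2 ]
Multiply r3 by -1.
  [ 1  1/2  0  |   5 ]
  [ 0    1  0  |   2 ]
  [ 0    0  1  |  -2 ]
Subtract 1/2 times r2 from r1.
  [ 1  0  0  |   4 ]
  [ 0  1  0  |   2 ]
  [ 0  0  1  |  -2 ]
Reading off the last column: a = 4, b = 2, c = -2.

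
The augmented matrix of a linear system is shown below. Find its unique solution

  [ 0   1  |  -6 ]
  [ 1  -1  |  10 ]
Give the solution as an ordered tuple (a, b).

r1 ↔ r2
  [ 1  -1  |  10 ]
  [ 0   1  |  -6 ]
r1 ← r1 + r2
  [ 1  0  |   4 ]
  [ 0  1  |  -6 ]
Reading off the last column: a = 4, b = -6.

(4, -6)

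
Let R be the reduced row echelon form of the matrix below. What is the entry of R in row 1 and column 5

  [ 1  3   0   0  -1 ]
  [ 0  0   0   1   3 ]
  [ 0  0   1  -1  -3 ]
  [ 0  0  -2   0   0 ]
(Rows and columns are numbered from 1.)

-1

ρ2 ↔ ρ3
ρ4 -> ρ4 + 2·ρ2
ρ4 -> ρ4 + 2·ρ3
ρ2 -> ρ2 + ρ3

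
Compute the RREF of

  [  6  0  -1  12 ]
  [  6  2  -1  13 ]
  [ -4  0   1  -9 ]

ρ1 ← 1/6·ρ1
  [  1  0  -1/6   2 ]
  [  6  2    -1  13 ]
  [ -4  0     1  -9 ]
ρ2 ← ρ2 − 6·ρ1
  [  1  0  -1/6   2 ]
  [  0  2     0   1 ]
  [ -4  0     1  -9 ]
ρ3 ← ρ3 + 4·ρ1
  [ 1  0  -1/6   2 ]
  [ 0  2     0   1 ]
  [ 0  0   1/3  -1 ]
ρ2 ← 1/2·ρ2
  [ 1  0  -1/6    2 ]
  [ 0  1     0  1/2 ]
  [ 0  0   1/3   -1 ]
ρ3 ← 3·ρ3
  [ 1  0  -1/6    2 ]
  [ 0  1     0  1/2 ]
  [ 0  0     1   -3 ]
ρ1 ← ρ1 + 1/6·ρ3
  [ 1  0  0  3/2 ]
  [ 0  1  0  1/2 ]
  [ 0  0  1   -3 ]

[[1, 0, 0, 3/2], [0, 1, 0, 1/2], [0, 0, 1, -3]]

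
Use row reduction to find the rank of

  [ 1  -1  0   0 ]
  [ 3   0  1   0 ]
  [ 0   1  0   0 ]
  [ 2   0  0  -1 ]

rank = 4

Subtract 3 times ρ1 from ρ2.
  [ 1  -1  0   0 ]
  [ 0   3  1   0 ]
  [ 0   1  0   0 ]
  [ 2   0  0  -1 ]
Subtract 2 times ρ1 from ρ4.
  [ 1  -1  0   0 ]
  [ 0   3  1   0 ]
  [ 0   1  0   0 ]
  [ 0   2  0  -1 ]
Multiply ρ2 by 1/3.
  [ 1  -1    0   0 ]
  [ 0   1  1/3   0 ]
  [ 0   1    0   0 ]
  [ 0   2    0  -1 ]
Subtract ρ2 from ρ3.
  [ 1  -1     0   0 ]
  [ 0   1   1/3   0 ]
  [ 0   0  -1/3   0 ]
  [ 0   2     0  -1 ]
Subtract 2 times ρ2 from ρ4.
  [ 1  -1     0   0 ]
  [ 0   1   1/3   0 ]
  [ 0   0  -1/3   0 ]
  [ 0   0  -2/3  -1 ]
Multiply ρ3 by -3.
  [ 1  -1     0   0 ]
  [ 0   1   1/3   0 ]
  [ 0   0     1   0 ]
  [ 0   0  -2/3  -1 ]
Add 2/3 times ρ3 to ρ4.
  [ 1  -1    0   0 ]
  [ 0   1  1/3   0 ]
  [ 0   0    1   0 ]
  [ 0   0    0  -1 ]
Multiply ρ4 by -1.
  [ 1  -1    0  0 ]
  [ 0   1  1/3  0 ]
  [ 0   0    1  0 ]
  [ 0   0    0  1 ]
Subtract 1/3 times ρ3 from ρ2.
  [ 1  -1  0  0 ]
  [ 0   1  0  0 ]
  [ 0   0  1  0 ]
  [ 0   0  0  1 ]
Add ρ2 to ρ1.
  [ 1  0  0  0 ]
  [ 0  1  0  0 ]
  [ 0  0  1  0 ]
  [ 0  0  0  1 ]
The reduced form has 4 nonzero rows.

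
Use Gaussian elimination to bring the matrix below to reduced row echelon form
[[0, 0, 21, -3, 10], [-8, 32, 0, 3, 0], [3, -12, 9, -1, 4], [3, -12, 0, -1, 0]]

[[1, -4, 0, 0, 0], [0, 0, 1, 0, 0], [0, 0, 0, 1, 0], [0, 0, 0, 0, 1]]

R1 <=> R2
  [ -8   32   0   3   0 ]
  [  0    0  21  -3  10 ]
  [  3  -12   9  -1   4 ]
  [  3  -12   0  -1   0 ]
R1 ← -1/8·R1
  [ 1   -4   0  -3/8   0 ]
  [ 0    0  21    -3  10 ]
  [ 3  -12   9    -1   4 ]
  [ 3  -12   0    -1   0 ]
R3 ← R3 − 3·R1
  [ 1   -4   0  -3/8   0 ]
  [ 0    0  21    -3  10 ]
  [ 0    0   9   1/8   4 ]
  [ 3  -12   0    -1   0 ]
R4 ← R4 − 3·R1
  [ 1  -4   0  -3/8   0 ]
  [ 0   0  21    -3  10 ]
  [ 0   0   9   1/8   4 ]
  [ 0   0   0   1/8   0 ]
R2 ← 1/21·R2
  [ 1  -4  0  -3/8      0 ]
  [ 0   0  1  -1/7  10/21 ]
  [ 0   0  9   1/8      4 ]
  [ 0   0  0   1/8      0 ]
R3 ← R3 − 9·R2
  [ 1  -4  0   -3/8      0 ]
  [ 0   0  1   -1/7  10/21 ]
  [ 0   0  0  79/56   -2/7 ]
  [ 0   0  0    1/8      0 ]
R3 ← 56/79·R3
  [ 1  -4  0  -3/8       0 ]
  [ 0   0  1  -1/7   10/21 ]
  [ 0   0  0     1  -16/79 ]
  [ 0   0  0   1/8       0 ]
R4 ← R4 − 1/8·R3
  [ 1  -4  0  -3/8       0 ]
  [ 0   0  1  -1/7   10/21 ]
  [ 0   0  0     1  -16/79 ]
  [ 0   0  0     0    2/79 ]
R4 ← 79/2·R4
  [ 1  -4  0  -3/8       0 ]
  [ 0   0  1  -1/7   10/21 ]
  [ 0   0  0     1  -16/79 ]
  [ 0   0  0     0       1 ]
R3 ← R3 + 16/79·R4
  [ 1  -4  0  -3/8      0 ]
  [ 0   0  1  -1/7  10/21 ]
  [ 0   0  0     1      0 ]
  [ 0   0  0     0      1 ]
R2 ← R2 − 10/21·R4
  [ 1  -4  0  -3/8  0 ]
  [ 0   0  1  -1/7  0 ]
  [ 0   0  0     1  0 ]
  [ 0   0  0     0  1 ]
R2 ← R2 + 1/7·R3
  [ 1  -4  0  -3/8  0 ]
  [ 0   0  1     0  0 ]
  [ 0   0  0     1  0 ]
  [ 0   0  0     0  1 ]
R1 ← R1 + 3/8·R3
  [ 1  -4  0  0  0 ]
  [ 0   0  1  0  0 ]
  [ 0   0  0  1  0 ]
  [ 0   0  0  0  1 ]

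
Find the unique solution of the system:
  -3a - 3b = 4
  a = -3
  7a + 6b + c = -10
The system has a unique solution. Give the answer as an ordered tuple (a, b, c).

Form the augmented matrix and row-reduce:
  [ -3  -3  0  |    4 ]
  [  1   0  0  |   -3 ]
  [  7   6  1  |  -10 ]
R1 -> -1/3·R1
  [ 1  1  0  |  -4/3 ]
  [ 1  0  0  |    -3 ]
  [ 7  6  1  |   -10 ]
R2 -> R2 − R1
  [ 1   1  0  |  -4/3 ]
  [ 0  -1  0  |  -5/3 ]
  [ 7   6  1  |   -10 ]
R3 -> R3 − 7·R1
  [ 1   1  0  |  -4/3 ]
  [ 0  -1  0  |  -5/3 ]
  [ 0  -1  1  |  -2/3 ]
R2 -> -1·R2
  [ 1   1  0  |  -4/3 ]
  [ 0   1  0  |   5/3 ]
  [ 0  -1  1  |  -2/3 ]
R3 -> R3 + R2
  [ 1  1  0  |  -4/3 ]
  [ 0  1  0  |   5/3 ]
  [ 0  0  1  |     1 ]
R1 -> R1 − R2
  [ 1  0  0  |   -3 ]
  [ 0  1  0  |  5/3 ]
  [ 0  0  1  |    1 ]
Reading off the last column: a = -3, b = 5/3, c = 1.

(-3, 5/3, 1)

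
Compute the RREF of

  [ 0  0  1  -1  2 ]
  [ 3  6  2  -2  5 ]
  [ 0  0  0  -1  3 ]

[[1, 2, 0, 0, 1/3], [0, 0, 1, 0, -1], [0, 0, 0, 1, -3]]

ρ1 <-> ρ2
  [ 3  6  2  -2  5 ]
  [ 0  0  1  -1  2 ]
  [ 0  0  0  -1  3 ]
ρ1 → 1/3·ρ1
  [ 1  2  2/3  -2/3  5/3 ]
  [ 0  0    1    -1    2 ]
  [ 0  0    0    -1    3 ]
ρ3 → -1·ρ3
  [ 1  2  2/3  -2/3  5/3 ]
  [ 0  0    1    -1    2 ]
  [ 0  0    0     1   -3 ]
ρ2 → ρ2 + ρ3
  [ 1  2  2/3  -2/3  5/3 ]
  [ 0  0    1     0   -1 ]
  [ 0  0    0     1   -3 ]
ρ1 → ρ1 + 2/3·ρ3
  [ 1  2  2/3  0  -1/3 ]
  [ 0  0    1  0    -1 ]
  [ 0  0    0  1    -3 ]
ρ1 → ρ1 − 2/3·ρ2
  [ 1  2  0  0  1/3 ]
  [ 0  0  1  0   -1 ]
  [ 0  0  0  1   -3 ]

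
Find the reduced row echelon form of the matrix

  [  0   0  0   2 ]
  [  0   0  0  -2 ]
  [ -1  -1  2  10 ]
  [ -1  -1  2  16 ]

Swap ρ1 and ρ3.
  [ -1  -1  2  10 ]
  [  0   0  0  -2 ]
  [  0   0  0   2 ]
  [ -1  -1  2  16 ]
Multiply ρ1 by -1.
  [  1   1  -2  -10 ]
  [  0   0   0   -2 ]
  [  0   0   0    2 ]
  [ -1  -1   2   16 ]
Add ρ1 to ρ4.
  [ 1  1  -2  -10 ]
  [ 0  0   0   -2 ]
  [ 0  0   0    2 ]
  [ 0  0   0    6 ]
Multiply ρ2 by -1/2.
  [ 1  1  -2  -10 ]
  [ 0  0   0    1 ]
  [ 0  0   0    2 ]
  [ 0  0   0    6 ]
Subtract 2 times ρ2 from ρ3.
  [ 1  1  -2  -10 ]
  [ 0  0   0    1 ]
  [ 0  0   0    0 ]
  [ 0  0   0    6 ]
Subtract 6 times ρ2 from ρ4.
  [ 1  1  -2  -10 ]
  [ 0  0   0    1 ]
  [ 0  0   0    0 ]
  [ 0  0   0    0 ]
Add 10 times ρ2 to ρ1.
  [ 1  1  -2  0 ]
  [ 0  0   0  1 ]
  [ 0  0   0  0 ]
  [ 0  0   0  0 ]

[[1, 1, -2, 0], [0, 0, 0, 1], [0, 0, 0, 0], [0, 0, 0, 0]]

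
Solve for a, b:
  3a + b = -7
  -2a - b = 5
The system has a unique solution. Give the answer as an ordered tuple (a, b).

(-2, -1)

Form the augmented matrix and row-reduce:
  [  3   1  |  -7 ]
  [ -2  -1  |   5 ]
Multiply r1 by 1/3.
  [  1  1/3  |  -7/3 ]
  [ -2   -1  |     5 ]
Add 2 times r1 to r2.
  [ 1   1/3  |  -7/3 ]
  [ 0  -1/3  |   1/3 ]
Multiply r2 by -3.
  [ 1  1/3  |  -7/3 ]
  [ 0    1  |    -1 ]
Subtract 1/3 times r2 from r1.
  [ 1  0  |  -2 ]
  [ 0  1  |  -1 ]
Reading off the last column: a = -2, b = -1.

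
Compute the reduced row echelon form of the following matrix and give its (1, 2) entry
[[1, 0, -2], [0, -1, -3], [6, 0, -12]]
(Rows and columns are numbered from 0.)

r3 -> r3 − 6·r1
  [ 1   0  -2 ]
  [ 0  -1  -3 ]
  [ 0   0   0 ]
r2 -> -1·r2
  [ 1  0  -2 ]
  [ 0  1   3 ]
  [ 0  0   0 ]

3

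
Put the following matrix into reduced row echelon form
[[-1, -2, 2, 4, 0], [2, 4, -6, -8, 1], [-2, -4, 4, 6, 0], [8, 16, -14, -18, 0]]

ρ1 -> -1·ρ1
  [  1   2   -2   -4  0 ]
  [  2   4   -6   -8  1 ]
  [ -2  -4    4    6  0 ]
  [  8  16  -14  -18  0 ]
ρ2 -> ρ2 − 2·ρ1
  [  1   2   -2   -4  0 ]
  [  0   0   -2    0  1 ]
  [ -2  -4    4    6  0 ]
  [  8  16  -14  -18  0 ]
ρ3 -> ρ3 + 2·ρ1
  [ 1   2   -2   -4  0 ]
  [ 0   0   -2    0  1 ]
  [ 0   0    0   -2  0 ]
  [ 8  16  -14  -18  0 ]
ρ4 -> ρ4 − 8·ρ1
  [ 1  2  -2  -4  0 ]
  [ 0  0  -2   0  1 ]
  [ 0  0   0  -2  0 ]
  [ 0  0   2  14  0 ]
ρ2 -> -1/2·ρ2
  [ 1  2  -2  -4     0 ]
  [ 0  0   1   0  -1/2 ]
  [ 0  0   0  -2     0 ]
  [ 0  0   2  14     0 ]
ρ4 -> ρ4 − 2·ρ2
  [ 1  2  -2  -4     0 ]
  [ 0  0   1   0  -1/2 ]
  [ 0  0   0  -2     0 ]
  [ 0  0   0  14     1 ]
ρ3 -> -1/2·ρ3
  [ 1  2  -2  -4     0 ]
  [ 0  0   1   0  -1/2 ]
  [ 0  0   0   1     0 ]
  [ 0  0   0  14     1 ]
ρ4 -> ρ4 − 14·ρ3
  [ 1  2  -2  -4     0 ]
  [ 0  0   1   0  -1/2 ]
  [ 0  0   0   1     0 ]
  [ 0  0   0   0     1 ]
ρ2 -> ρ2 + 1/2·ρ4
  [ 1  2  -2  -4  0 ]
  [ 0  0   1   0  0 ]
  [ 0  0   0   1  0 ]
  [ 0  0   0   0  1 ]
ρ1 -> ρ1 + 4·ρ3
  [ 1  2  -2  0  0 ]
  [ 0  0   1  0  0 ]
  [ 0  0   0  1  0 ]
  [ 0  0   0  0  1 ]
ρ1 -> ρ1 + 2·ρ2
  [ 1  2  0  0  0 ]
  [ 0  0  1  0  0 ]
  [ 0  0  0  1  0 ]
  [ 0  0  0  0  1 ]

[[1, 2, 0, 0, 0], [0, 0, 1, 0, 0], [0, 0, 0, 1, 0], [0, 0, 0, 0, 1]]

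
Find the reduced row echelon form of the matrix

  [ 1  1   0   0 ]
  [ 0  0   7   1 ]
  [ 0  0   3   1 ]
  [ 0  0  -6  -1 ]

R2 -> 1/7·R2
  [ 1  1   0    0 ]
  [ 0  0   1  1/7 ]
  [ 0  0   3    1 ]
  [ 0  0  -6   -1 ]
R3 -> R3 − 3·R2
  [ 1  1   0    0 ]
  [ 0  0   1  1/7 ]
  [ 0  0   0  4/7 ]
  [ 0  0  -6   -1 ]
R4 -> R4 + 6·R2
  [ 1  1  0     0 ]
  [ 0  0  1   1/7 ]
  [ 0  0  0   4/7 ]
  [ 0  0  0  -1/7 ]
R3 -> 7/4·R3
  [ 1  1  0     0 ]
  [ 0  0  1   1/7 ]
  [ 0  0  0     1 ]
  [ 0  0  0  -1/7 ]
R4 -> R4 + 1/7·R3
  [ 1  1  0    0 ]
  [ 0  0  1  1/7 ]
  [ 0  0  0    1 ]
  [ 0  0  0    0 ]
R2 -> R2 − 1/7·R3
  [ 1  1  0  0 ]
  [ 0  0  1  0 ]
  [ 0  0  0  1 ]
  [ 0  0  0  0 ]

[[1, 1, 0, 0], [0, 0, 1, 0], [0, 0, 0, 1], [0, 0, 0, 0]]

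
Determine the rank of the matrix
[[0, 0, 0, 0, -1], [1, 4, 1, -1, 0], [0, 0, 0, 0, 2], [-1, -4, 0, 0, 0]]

rank = 3

ρ1 <-> ρ2
  [  1   4  1  -1   0 ]
  [  0   0  0   0  -1 ]
  [  0   0  0   0   2 ]
  [ -1  -4  0   0   0 ]
ρ4 -> ρ4 + ρ1
  [ 1  4  1  -1   0 ]
  [ 0  0  0   0  -1 ]
  [ 0  0  0   0   2 ]
  [ 0  0  1  -1   0 ]
ρ2 <-> ρ4
  [ 1  4  1  -1   0 ]
  [ 0  0  1  -1   0 ]
  [ 0  0  0   0   2 ]
  [ 0  0  0   0  -1 ]
ρ3 -> 1/2·ρ3
  [ 1  4  1  -1   0 ]
  [ 0  0  1  -1   0 ]
  [ 0  0  0   0   1 ]
  [ 0  0  0   0  -1 ]
ρ4 -> ρ4 + ρ3
  [ 1  4  1  -1  0 ]
  [ 0  0  1  -1  0 ]
  [ 0  0  0   0  1 ]
  [ 0  0  0   0  0 ]
ρ1 -> ρ1 − ρ2
  [ 1  4  0   0  0 ]
  [ 0  0  1  -1  0 ]
  [ 0  0  0   0  1 ]
  [ 0  0  0   0  0 ]
The reduced form has 3 nonzero rows.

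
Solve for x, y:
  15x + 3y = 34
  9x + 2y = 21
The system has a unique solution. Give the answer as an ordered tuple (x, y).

Form the augmented matrix and row-reduce:
  [ 15  3  |  34 ]
  [  9  2  |  21 ]
R1 := 1/15·R1
  [ 1  1/5  |  34/15 ]
  [ 9    2  |     21 ]
R2 := R2 − 9·R1
  [ 1  1/5  |  34/15 ]
  [ 0  1/5  |    3/5 ]
R2 := 5·R2
  [ 1  1/5  |  34/15 ]
  [ 0    1  |      3 ]
R1 := R1 − 1/5·R2
  [ 1  0  |  5/3 ]
  [ 0  1  |    3 ]
Reading off the last column: x = 5/3, y = 3.

(5/3, 3)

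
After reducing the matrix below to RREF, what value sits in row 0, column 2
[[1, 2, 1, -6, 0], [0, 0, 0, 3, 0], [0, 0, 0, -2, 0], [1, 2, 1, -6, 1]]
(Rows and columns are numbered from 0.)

1

Subtract R1 from R4.
  [ 1  2  1  -6  0 ]
  [ 0  0  0   3  0 ]
  [ 0  0  0  -2  0 ]
  [ 0  0  0   0  1 ]
Multiply R2 by 1/3.
  [ 1  2  1  -6  0 ]
  [ 0  0  0   1  0 ]
  [ 0  0  0  -2  0 ]
  [ 0  0  0   0  1 ]
Add 2 times R2 to R3.
  [ 1  2  1  -6  0 ]
  [ 0  0  0   1  0 ]
  [ 0  0  0   0  0 ]
  [ 0  0  0   0  1 ]
Swap R3 and R4.
  [ 1  2  1  -6  0 ]
  [ 0  0  0   1  0 ]
  [ 0  0  0   0  1 ]
  [ 0  0  0   0  0 ]
Add 6 times R2 to R1.
  [ 1  2  1  0  0 ]
  [ 0  0  0  1  0 ]
  [ 0  0  0  0  1 ]
  [ 0  0  0  0  0 ]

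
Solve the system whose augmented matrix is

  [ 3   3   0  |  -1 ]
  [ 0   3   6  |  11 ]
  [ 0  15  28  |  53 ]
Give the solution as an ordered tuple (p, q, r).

r1 -> 1/3·r1
r2 -> 1/3·r2
r3 -> r3 − 15·r2
r3 -> -1/2·r3
r2 -> r2 − 2·r3
r1 -> r1 − r2
Reading off the last column: p = -2, q = 5/3, r = 1.

(-2, 5/3, 1)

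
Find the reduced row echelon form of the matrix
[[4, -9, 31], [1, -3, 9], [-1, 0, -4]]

[[1, 0, 4], [0, 1, -5/3], [0, 0, 0]]

Multiply R1 by 1/4.
  [  1  -9/4  31/4 ]
  [  1    -3     9 ]
  [ -1     0    -4 ]
Subtract R1 from R2.
  [  1  -9/4  31/4 ]
  [  0  -3/4   5/4 ]
  [ -1     0    -4 ]
Add R1 to R3.
  [ 1  -9/4  31/4 ]
  [ 0  -3/4   5/4 ]
  [ 0  -9/4  15/4 ]
Multiply R2 by -4/3.
  [ 1  -9/4  31/4 ]
  [ 0     1  -5/3 ]
  [ 0  -9/4  15/4 ]
Add 9/4 times R2 to R3.
  [ 1  -9/4  31/4 ]
  [ 0     1  -5/3 ]
  [ 0     0     0 ]
Add 9/4 times R2 to R1.
  [ 1  0     4 ]
  [ 0  1  -5/3 ]
  [ 0  0     0 ]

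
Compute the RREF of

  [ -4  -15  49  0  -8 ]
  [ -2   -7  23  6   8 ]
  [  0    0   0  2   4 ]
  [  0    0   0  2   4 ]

[[1, 0, -1, 0, 2], [0, 1, -3, 0, 0], [0, 0, 0, 1, 2], [0, 0, 0, 0, 0]]

R1 -> -1/4·R1
  [  1  15/4  -49/4  0  2 ]
  [ -2    -7     23  6  8 ]
  [  0     0      0  2  4 ]
  [  0     0      0  2  4 ]
R2 -> R2 + 2·R1
  [ 1  15/4  -49/4  0   2 ]
  [ 0   1/2   -3/2  6  12 ]
  [ 0     0      0  2   4 ]
  [ 0     0      0  2   4 ]
R2 -> 2·R2
  [ 1  15/4  -49/4   0   2 ]
  [ 0     1     -3  12  24 ]
  [ 0     0      0   2   4 ]
  [ 0     0      0   2   4 ]
R3 -> 1/2·R3
  [ 1  15/4  -49/4   0   2 ]
  [ 0     1     -3  12  24 ]
  [ 0     0      0   1   2 ]
  [ 0     0      0   2   4 ]
R4 -> R4 − 2·R3
  [ 1  15/4  -49/4   0   2 ]
  [ 0     1     -3  12  24 ]
  [ 0     0      0   1   2 ]
  [ 0     0      0   0   0 ]
R2 -> R2 − 12·R3
  [ 1  15/4  -49/4  0  2 ]
  [ 0     1     -3  0  0 ]
  [ 0     0      0  1  2 ]
  [ 0     0      0  0  0 ]
R1 -> R1 − 15/4·R2
  [ 1  0  -1  0  2 ]
  [ 0  1  -3  0  0 ]
  [ 0  0   0  1  2 ]
  [ 0  0   0  0  0 ]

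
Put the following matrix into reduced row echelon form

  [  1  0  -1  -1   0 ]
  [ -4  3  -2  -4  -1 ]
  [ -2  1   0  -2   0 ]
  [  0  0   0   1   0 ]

r2 ← r2 + 4·r1
r3 ← r3 + 2·r1
r2 ← 1/3·r2
r3 ← r3 − r2
r3 ← -3/4·r3
r4 ← r4 − r3
r4 ← 4·r4
r3 ← r3 + 1/4·r4
r2 ← r2 + 1/3·r4
r2 ← r2 + 8/3·r3
r1 ← r1 + r3

[[1, 0, -1, 0, 0], [0, 1, -2, 0, 0], [0, 0, 0, 1, 0], [0, 0, 0, 0, 1]]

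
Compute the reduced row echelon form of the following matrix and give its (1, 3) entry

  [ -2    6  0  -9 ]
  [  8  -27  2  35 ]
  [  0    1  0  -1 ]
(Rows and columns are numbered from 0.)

-1

Multiply R1 by -1/2.
  [ 1   -3  0  9/2 ]
  [ 8  -27  2   35 ]
  [ 0    1  0   -1 ]
Subtract 8 times R1 from R2.
  [ 1  -3  0  9/2 ]
  [ 0  -3  2   -1 ]
  [ 0   1  0   -1 ]
Multiply R2 by -1/3.
  [ 1  -3     0  9/2 ]
  [ 0   1  -2/3  1/3 ]
  [ 0   1     0   -1 ]
Subtract R2 from R3.
  [ 1  -3     0   9/2 ]
  [ 0   1  -2/3   1/3 ]
  [ 0   0   2/3  -4/3 ]
Multiply R3 by 3/2.
  [ 1  -3     0  9/2 ]
  [ 0   1  -2/3  1/3 ]
  [ 0   0     1   -2 ]
Add 2/3 times R3 to R2.
  [ 1  -3  0  9/2 ]
  [ 0   1  0   -1 ]
  [ 0   0  1   -2 ]
Add 3 times R2 to R1.
  [ 1  0  0  3/2 ]
  [ 0  1  0   -1 ]
  [ 0  0  1   -2 ]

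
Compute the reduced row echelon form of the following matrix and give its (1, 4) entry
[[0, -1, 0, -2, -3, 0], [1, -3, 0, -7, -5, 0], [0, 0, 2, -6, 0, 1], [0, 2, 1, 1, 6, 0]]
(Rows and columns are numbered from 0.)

Swap r1 and r2.
  [ 1  -3  0  -7  -5  0 ]
  [ 0  -1  0  -2  -3  0 ]
  [ 0   0  2  -6   0  1 ]
  [ 0   2  1   1   6  0 ]
Multiply r2 by -1.
  [ 1  -3  0  -7  -5  0 ]
  [ 0   1  0   2   3  0 ]
  [ 0   0  2  -6   0  1 ]
  [ 0   2  1   1   6  0 ]
Subtract 2 times r2 from r4.
  [ 1  -3  0  -7  -5  0 ]
  [ 0   1  0   2   3  0 ]
  [ 0   0  2  -6   0  1 ]
  [ 0   0  1  -3   0  0 ]
Multiply r3 by 1/2.
  [ 1  -3  0  -7  -5    0 ]
  [ 0   1  0   2   3    0 ]
  [ 0   0  1  -3   0  1/2 ]
  [ 0   0  1  -3   0    0 ]
Subtract r3 from r4.
  [ 1  -3  0  -7  -5     0 ]
  [ 0   1  0   2   3     0 ]
  [ 0   0  1  -3   0   1/2 ]
  [ 0   0  0   0   0  -1/2 ]
Multiply r4 by -2.
  [ 1  -3  0  -7  -5    0 ]
  [ 0   1  0   2   3    0 ]
  [ 0   0  1  -3   0  1/2 ]
  [ 0   0  0   0   0    1 ]
Subtract 1/2 times r4 from r3.
  [ 1  -3  0  -7  -5  0 ]
  [ 0   1  0   2   3  0 ]
  [ 0   0  1  -3   0  0 ]
  [ 0   0  0   0   0  1 ]
Add 3 times r2 to r1.
  [ 1  0  0  -1  4  0 ]
  [ 0  1  0   2  3  0 ]
  [ 0  0  1  -3  0  0 ]
  [ 0  0  0   0  0  1 ]

3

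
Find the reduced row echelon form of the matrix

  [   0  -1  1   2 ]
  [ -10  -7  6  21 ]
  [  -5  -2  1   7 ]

[[1, 0, 0, -4/5], [0, 1, 0, -1], [0, 0, 1, 1]]

R1 <=> R2
  [ -10  -7  6  21 ]
  [   0  -1  1   2 ]
  [  -5  -2  1   7 ]
R1 -> -1/10·R1
  [  1  7/10  -3/5  -21/10 ]
  [  0    -1     1       2 ]
  [ -5    -2     1       7 ]
R3 -> R3 + 5·R1
  [ 1  7/10  -3/5  -21/10 ]
  [ 0    -1     1       2 ]
  [ 0   3/2    -2    -7/2 ]
R2 -> -1·R2
  [ 1  7/10  -3/5  -21/10 ]
  [ 0     1    -1      -2 ]
  [ 0   3/2    -2    -7/2 ]
R3 -> R3 − 3/2·R2
  [ 1  7/10  -3/5  -21/10 ]
  [ 0     1    -1      -2 ]
  [ 0     0  -1/2    -1/2 ]
R3 -> -2·R3
  [ 1  7/10  -3/5  -21/10 ]
  [ 0     1    -1      -2 ]
  [ 0     0     1       1 ]
R2 -> R2 + R3
  [ 1  7/10  -3/5  -21/10 ]
  [ 0     1     0      -1 ]
  [ 0     0     1       1 ]
R1 -> R1 + 3/5·R3
  [ 1  7/10  0  -3/2 ]
  [ 0     1  0    -1 ]
  [ 0     0  1     1 ]
R1 -> R1 − 7/10·R2
  [ 1  0  0  -4/5 ]
  [ 0  1  0    -1 ]
  [ 0  0  1     1 ]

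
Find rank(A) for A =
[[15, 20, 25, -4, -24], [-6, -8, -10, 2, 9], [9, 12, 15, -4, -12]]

R1 := 1/15·R1
R2 := R2 + 6·R1
R3 := R3 − 9·R1
R2 := 5/2·R2
R3 := R3 + 8/5·R2
R1 := R1 + 4/15·R2
The reduced form has 2 nonzero rows.

rank = 2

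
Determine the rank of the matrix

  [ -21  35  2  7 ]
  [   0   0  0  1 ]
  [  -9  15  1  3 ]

rank = 3

r1 := -1/21·r1
r3 := r3 + 9·r1
r2 <=> r3
r2 := 7·r2
r1 := r1 + 1/3·r3
r1 := r1 + 2/21·r2
The reduced form has 3 nonzero rows.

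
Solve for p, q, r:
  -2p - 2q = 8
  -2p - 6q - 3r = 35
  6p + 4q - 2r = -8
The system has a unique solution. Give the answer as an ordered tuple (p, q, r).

(-1, -3, -5)

Form the augmented matrix and row-reduce:
  [ -2  -2   0  |   8 ]
  [ -2  -6  -3  |  35 ]
  [  6   4  -2  |  -8 ]
r1 ← -1/2·r1
  [  1   1   0  |  -4 ]
  [ -2  -6  -3  |  35 ]
  [  6   4  -2  |  -8 ]
r2 ← r2 + 2·r1
  [ 1   1   0  |  -4 ]
  [ 0  -4  -3  |  27 ]
  [ 6   4  -2  |  -8 ]
r3 ← r3 − 6·r1
  [ 1   1   0  |  -4 ]
  [ 0  -4  -3  |  27 ]
  [ 0  -2  -2  |  16 ]
r2 ← -1/4·r2
  [ 1   1    0  |     -4 ]
  [ 0   1  3/4  |  -27/4 ]
  [ 0  -2   -2  |     16 ]
r3 ← r3 + 2·r2
  [ 1  1     0  |     -4 ]
  [ 0  1   3/4  |  -27/4 ]
  [ 0  0  -1/2  |    5/2 ]
r3 ← -2·r3
  [ 1  1    0  |     -4 ]
  [ 0  1  3/4  |  -27/4 ]
  [ 0  0    1  |     -5 ]
r2 ← r2 − 3/4·r3
  [ 1  1  0  |  -4 ]
  [ 0  1  0  |  -3 ]
  [ 0  0  1  |  -5 ]
r1 ← r1 − r2
  [ 1  0  0  |  -1 ]
  [ 0  1  0  |  -3 ]
  [ 0  0  1  |  -5 ]
Reading off the last column: p = -1, q = -3, r = -5.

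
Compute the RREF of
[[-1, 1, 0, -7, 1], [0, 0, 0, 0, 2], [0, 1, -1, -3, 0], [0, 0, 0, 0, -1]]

[[1, 0, -1, 4, 0], [0, 1, -1, -3, 0], [0, 0, 0, 0, 1], [0, 0, 0, 0, 0]]

R1 → -1·R1
R2 <-> R3
R3 → 1/2·R3
R4 → R4 + R3
R1 → R1 + R3
R1 → R1 + R2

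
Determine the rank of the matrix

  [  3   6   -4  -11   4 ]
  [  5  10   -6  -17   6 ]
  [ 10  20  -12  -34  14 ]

R1 → 1/3·R1
  [  1   2  -4/3  -11/3  4/3 ]
  [  5  10    -6    -17    6 ]
  [ 10  20   -12    -34   14 ]
R2 → R2 − 5·R1
  [  1   2  -4/3  -11/3   4/3 ]
  [  0   0   2/3    4/3  -2/3 ]
  [ 10  20   -12    -34    14 ]
R3 → R3 − 10·R1
  [ 1  2  -4/3  -11/3   4/3 ]
  [ 0  0   2/3    4/3  -2/3 ]
  [ 0  0   4/3    8/3   2/3 ]
R2 → 3/2·R2
  [ 1  2  -4/3  -11/3  4/3 ]
  [ 0  0     1      2   -1 ]
  [ 0  0   4/3    8/3  2/3 ]
R3 → R3 − 4/3·R2
  [ 1  2  -4/3  -11/3  4/3 ]
  [ 0  0     1      2   -1 ]
  [ 0  0     0      0    2 ]
R3 → 1/2·R3
  [ 1  2  -4/3  -11/3  4/3 ]
  [ 0  0     1      2   -1 ]
  [ 0  0     0      0    1 ]
R2 → R2 + R3
  [ 1  2  -4/3  -11/3  4/3 ]
  [ 0  0     1      2    0 ]
  [ 0  0     0      0    1 ]
R1 → R1 − 4/3·R3
  [ 1  2  -4/3  -11/3  0 ]
  [ 0  0     1      2  0 ]
  [ 0  0     0      0  1 ]
R1 → R1 + 4/3·R2
  [ 1  2  0  -1  0 ]
  [ 0  0  1   2  0 ]
  [ 0  0  0   0  1 ]
The reduced form has 3 nonzero rows.

rank = 3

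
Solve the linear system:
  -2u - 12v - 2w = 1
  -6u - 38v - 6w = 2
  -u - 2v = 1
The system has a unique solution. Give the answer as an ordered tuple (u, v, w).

(-2, 1/2, -3/2)

Form the augmented matrix and row-reduce:
  [ -2  -12  -2  |  1 ]
  [ -6  -38  -6  |  2 ]
  [ -1   -2   0  |  1 ]
R1 := -1/2·R1
  [  1    6   1  |  -1/2 ]
  [ -6  -38  -6  |     2 ]
  [ -1   -2   0  |     1 ]
R2 := R2 + 6·R1
  [  1   6  1  |  -1/2 ]
  [  0  -2  0  |    -1 ]
  [ -1  -2  0  |     1 ]
R3 := R3 + R1
  [ 1   6  1  |  -1/2 ]
  [ 0  -2  0  |    -1 ]
  [ 0   4  1  |   1/2 ]
R2 := -1/2·R2
  [ 1  6  1  |  -1/2 ]
  [ 0  1  0  |   1/2 ]
  [ 0  4  1  |   1/2 ]
R3 := R3 − 4·R2
  [ 1  6  1  |  -1/2 ]
  [ 0  1  0  |   1/2 ]
  [ 0  0  1  |  -3/2 ]
R1 := R1 − R3
  [ 1  6  0  |     1 ]
  [ 0  1  0  |   1/2 ]
  [ 0  0  1  |  -3/2 ]
R1 := R1 − 6·R2
  [ 1  0  0  |    -2 ]
  [ 0  1  0  |   1/2 ]
  [ 0  0  1  |  -3/2 ]
Reading off the last column: u = -2, v = 1/2, w = -3/2.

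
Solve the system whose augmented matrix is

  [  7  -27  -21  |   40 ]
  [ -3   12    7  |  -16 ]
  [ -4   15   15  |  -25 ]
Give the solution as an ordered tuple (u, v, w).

(-5, -2, -1)

R1 -> 1/7·R1
  [  1  -27/7  -3  |  40/7 ]
  [ -3     12   7  |   -16 ]
  [ -4     15  15  |   -25 ]
R2 -> R2 + 3·R1
  [  1  -27/7  -3  |  40/7 ]
  [  0    3/7  -2  |   8/7 ]
  [ -4     15  15  |   -25 ]
R3 -> R3 + 4·R1
  [ 1  -27/7  -3  |   40/7 ]
  [ 0    3/7  -2  |    8/7 ]
  [ 0   -3/7   3  |  -15/7 ]
R2 -> 7/3·R2
  [ 1  -27/7     -3  |   40/7 ]
  [ 0      1  -14/3  |    8/3 ]
  [ 0   -3/7      3  |  -15/7 ]
R3 -> R3 + 3/7·R2
  [ 1  -27/7     -3  |  40/7 ]
  [ 0      1  -14/3  |   8/3 ]
  [ 0      0      1  |    -1 ]
R2 -> R2 + 14/3·R3
  [ 1  -27/7  -3  |  40/7 ]
  [ 0      1   0  |    -2 ]
  [ 0      0   1  |    -1 ]
R1 -> R1 + 3·R3
  [ 1  -27/7  0  |  19/7 ]
  [ 0      1  0  |    -2 ]
  [ 0      0  1  |    -1 ]
R1 -> R1 + 27/7·R2
  [ 1  0  0  |  -5 ]
  [ 0  1  0  |  -2 ]
  [ 0  0  1  |  -1 ]
Reading off the last column: u = -5, v = -2, w = -1.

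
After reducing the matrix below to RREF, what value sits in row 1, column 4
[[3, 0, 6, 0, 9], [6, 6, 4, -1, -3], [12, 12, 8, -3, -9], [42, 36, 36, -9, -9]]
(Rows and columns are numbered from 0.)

R1 ← 1/3·R1
R2 ← R2 − 6·R1
R3 ← R3 − 12·R1
R4 ← R4 − 42·R1
R2 ← 1/6·R2
R3 ← R3 − 12·R2
R4 ← R4 − 36·R2
R3 ← -1·R3
R4 ← R4 + 3·R3
R2 ← R2 + 1/6·R3

-3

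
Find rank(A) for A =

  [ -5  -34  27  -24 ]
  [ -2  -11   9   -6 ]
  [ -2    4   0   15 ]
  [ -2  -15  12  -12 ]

rank = 4

ρ1 -> -1/5·ρ1
  [  1  34/5  -27/5  24/5 ]
  [ -2   -11      9    -6 ]
  [ -2     4      0    15 ]
  [ -2   -15     12   -12 ]
ρ2 -> ρ2 + 2·ρ1
  [  1  34/5  -27/5  24/5 ]
  [  0  13/5   -9/5  18/5 ]
  [ -2     4      0    15 ]
  [ -2   -15     12   -12 ]
ρ3 -> ρ3 + 2·ρ1
  [  1  34/5  -27/5   24/5 ]
  [  0  13/5   -9/5   18/5 ]
  [  0  88/5  -54/5  123/5 ]
  [ -2   -15     12    -12 ]
ρ4 -> ρ4 + 2·ρ1
  [ 1  34/5  -27/5   24/5 ]
  [ 0  13/5   -9/5   18/5 ]
  [ 0  88/5  -54/5  123/5 ]
  [ 0  -7/5    6/5  -12/5 ]
ρ2 -> 5/13·ρ2
  [ 1  34/5  -27/5   24/5 ]
  [ 0     1  -9/13  18/13 ]
  [ 0  88/5  -54/5  123/5 ]
  [ 0  -7/5    6/5  -12/5 ]
ρ3 -> ρ3 − 88/5·ρ2
  [ 1  34/5  -27/5   24/5 ]
  [ 0     1  -9/13  18/13 ]
  [ 0     0  18/13   3/13 ]
  [ 0  -7/5    6/5  -12/5 ]
ρ4 -> ρ4 + 7/5·ρ2
  [ 1  34/5  -27/5   24/5 ]
  [ 0     1  -9/13  18/13 ]
  [ 0     0  18/13   3/13 ]
  [ 0     0   3/13  -6/13 ]
ρ3 -> 13/18·ρ3
  [ 1  34/5  -27/5   24/5 ]
  [ 0     1  -9/13  18/13 ]
  [ 0     0      1    1/6 ]
  [ 0     0   3/13  -6/13 ]
ρ4 -> ρ4 − 3/13·ρ3
  [ 1  34/5  -27/5   24/5 ]
  [ 0     1  -9/13  18/13 ]
  [ 0     0      1    1/6 ]
  [ 0     0      0   -1/2 ]
ρ4 -> -2·ρ4
  [ 1  34/5  -27/5   24/5 ]
  [ 0     1  -9/13  18/13 ]
  [ 0     0      1    1/6 ]
  [ 0     0      0      1 ]
ρ3 -> ρ3 − 1/6·ρ4
  [ 1  34/5  -27/5   24/5 ]
  [ 0     1  -9/13  18/13 ]
  [ 0     0      1      0 ]
  [ 0     0      0      1 ]
ρ2 -> ρ2 − 18/13·ρ4
  [ 1  34/5  -27/5  24/5 ]
  [ 0     1  -9/13     0 ]
  [ 0     0      1     0 ]
  [ 0     0      0     1 ]
ρ1 -> ρ1 − 24/5·ρ4
  [ 1  34/5  -27/5  0 ]
  [ 0     1  -9/13  0 ]
  [ 0     0      1  0 ]
  [ 0     0      0  1 ]
ρ2 -> ρ2 + 9/13·ρ3
  [ 1  34/5  -27/5  0 ]
  [ 0     1      0  0 ]
  [ 0     0      1  0 ]
  [ 0     0      0  1 ]
ρ1 -> ρ1 + 27/5·ρ3
  [ 1  34/5  0  0 ]
  [ 0     1  0  0 ]
  [ 0     0  1  0 ]
  [ 0     0  0  1 ]
ρ1 -> ρ1 − 34/5·ρ2
  [ 1  0  0  0 ]
  [ 0  1  0  0 ]
  [ 0  0  1  0 ]
  [ 0  0  0  1 ]
The reduced form has 4 nonzero rows.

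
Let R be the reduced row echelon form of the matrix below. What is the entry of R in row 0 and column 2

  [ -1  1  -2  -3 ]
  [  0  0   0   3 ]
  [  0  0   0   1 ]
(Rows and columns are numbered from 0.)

R1 -> -1·R1
R2 -> 1/3·R2
R3 -> R3 − R2
R1 -> R1 − 3·R2

2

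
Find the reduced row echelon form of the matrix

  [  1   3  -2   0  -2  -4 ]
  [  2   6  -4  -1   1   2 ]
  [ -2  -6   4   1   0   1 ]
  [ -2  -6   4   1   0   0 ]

[[1, 3, -2, 0, 0, 0], [0, 0, 0, 1, 0, 0], [0, 0, 0, 0, 1, 0], [0, 0, 0, 0, 0, 1]]

Subtract 2 times ρ1 from ρ2.
  [  1   3  -2   0  -2  -4 ]
  [  0   0   0  -1   5  10 ]
  [ -2  -6   4   1   0   1 ]
  [ -2  -6   4   1   0   0 ]
Add 2 times ρ1 to ρ3.
  [  1   3  -2   0  -2  -4 ]
  [  0   0   0  -1   5  10 ]
  [  0   0   0   1  -4  -7 ]
  [ -2  -6   4   1   0   0 ]
Add 2 times ρ1 to ρ4.
  [ 1  3  -2   0  -2  -4 ]
  [ 0  0   0  -1   5  10 ]
  [ 0  0   0   1  -4  -7 ]
  [ 0  0   0   1  -4  -8 ]
Multiply ρ2 by -1.
  [ 1  3  -2  0  -2   -4 ]
  [ 0  0   0  1  -5  -10 ]
  [ 0  0   0  1  -4   -7 ]
  [ 0  0   0  1  -4   -8 ]
Subtract ρ2 from ρ3.
  [ 1  3  -2  0  -2   -4 ]
  [ 0  0   0  1  -5  -10 ]
  [ 0  0   0  0   1    3 ]
  [ 0  0   0  1  -4   -8 ]
Subtract ρ2 from ρ4.
  [ 1  3  -2  0  -2   -4 ]
  [ 0  0   0  1  -5  -10 ]
  [ 0  0   0  0   1    3 ]
  [ 0  0   0  0   1    2 ]
Subtract ρ3 from ρ4.
  [ 1  3  -2  0  -2   -4 ]
  [ 0  0   0  1  -5  -10 ]
  [ 0  0   0  0   1    3 ]
  [ 0  0   0  0   0   -1 ]
Multiply ρ4 by -1.
  [ 1  3  -2  0  -2   -4 ]
  [ 0  0   0  1  -5  -10 ]
  [ 0  0   0  0   1    3 ]
  [ 0  0   0  0   0    1 ]
Subtract 3 times ρ4 from ρ3.
  [ 1  3  -2  0  -2   -4 ]
  [ 0  0   0  1  -5  -10 ]
  [ 0  0   0  0   1    0 ]
  [ 0  0   0  0   0    1 ]
Add 10 times ρ4 to ρ2.
  [ 1  3  -2  0  -2  -4 ]
  [ 0  0   0  1  -5   0 ]
  [ 0  0   0  0   1   0 ]
  [ 0  0   0  0   0   1 ]
Add 4 times ρ4 to ρ1.
  [ 1  3  -2  0  -2  0 ]
  [ 0  0   0  1  -5  0 ]
  [ 0  0   0  0   1  0 ]
  [ 0  0   0  0   0  1 ]
Add 5 times ρ3 to ρ2.
  [ 1  3  -2  0  -2  0 ]
  [ 0  0   0  1   0  0 ]
  [ 0  0   0  0   1  0 ]
  [ 0  0   0  0   0  1 ]
Add 2 times ρ3 to ρ1.
  [ 1  3  -2  0  0  0 ]
  [ 0  0   0  1  0  0 ]
  [ 0  0   0  0  1  0 ]
  [ 0  0   0  0  0  1 ]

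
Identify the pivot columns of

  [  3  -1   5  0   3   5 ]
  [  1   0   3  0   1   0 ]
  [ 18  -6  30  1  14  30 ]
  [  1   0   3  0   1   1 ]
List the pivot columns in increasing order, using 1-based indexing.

1, 2, 4, 6

Multiply ρ1 by 1/3.
  [  1  -1/3  5/3  0   1  5/3 ]
  [  1     0    3  0   1    0 ]
  [ 18    -6   30  1  14   30 ]
  [  1     0    3  0   1    1 ]
Subtract ρ1 from ρ2.
  [  1  -1/3  5/3  0   1   5/3 ]
  [  0   1/3  4/3  0   0  -5/3 ]
  [ 18    -6   30  1  14    30 ]
  [  1     0    3  0   1     1 ]
Subtract 18 times ρ1 from ρ3.
  [ 1  -1/3  5/3  0   1   5/3 ]
  [ 0   1/3  4/3  0   0  -5/3 ]
  [ 0     0    0  1  -4     0 ]
  [ 1     0    3  0   1     1 ]
Subtract ρ1 from ρ4.
  [ 1  -1/3  5/3  0   1   5/3 ]
  [ 0   1/3  4/3  0   0  -5/3 ]
  [ 0     0    0  1  -4     0 ]
  [ 0   1/3  4/3  0   0  -2/3 ]
Multiply ρ2 by 3.
  [ 1  -1/3  5/3  0   1   5/3 ]
  [ 0     1    4  0   0    -5 ]
  [ 0     0    0  1  -4     0 ]
  [ 0   1/3  4/3  0   0  -2/3 ]
Subtract 1/3 times ρ2 from ρ4.
  [ 1  -1/3  5/3  0   1  5/3 ]
  [ 0     1    4  0   0   -5 ]
  [ 0     0    0  1  -4    0 ]
  [ 0     0    0  0   0    1 ]
Add 5 times ρ4 to ρ2.
  [ 1  -1/3  5/3  0   1  5/3 ]
  [ 0     1    4  0   0    0 ]
  [ 0     0    0  1  -4    0 ]
  [ 0     0    0  0   0    1 ]
Subtract 5/3 times ρ4 from ρ1.
  [ 1  -1/3  5/3  0   1  0 ]
  [ 0     1    4  0   0  0 ]
  [ 0     0    0  1  -4  0 ]
  [ 0     0    0  0   0  1 ]
Add 1/3 times ρ2 to ρ1.
  [ 1  0  3  0   1  0 ]
  [ 0  1  4  0   0  0 ]
  [ 0  0  0  1  -4  0 ]
  [ 0  0  0  0   0  1 ]
Pivot columns are the columns containing a leading 1.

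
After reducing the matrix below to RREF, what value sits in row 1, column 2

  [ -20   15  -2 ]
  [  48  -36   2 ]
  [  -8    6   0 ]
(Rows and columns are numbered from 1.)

-3/4

Multiply r1 by -1/20.
  [  1  -3/4  1/10 ]
  [ 48   -36     2 ]
  [ -8     6     0 ]
Subtract 48 times r1 from r2.
  [  1  -3/4   1/10 ]
  [  0     0  -14/5 ]
  [ -8     6      0 ]
Add 8 times r1 to r3.
  [ 1  -3/4   1/10 ]
  [ 0     0  -14/5 ]
  [ 0     0    4/5 ]
Multiply r2 by -5/14.
  [ 1  -3/4  1/10 ]
  [ 0     0     1 ]
  [ 0     0   4/5 ]
Subtract 4/5 times r2 from r3.
  [ 1  -3/4  1/10 ]
  [ 0     0     1 ]
  [ 0     0     0 ]
Subtract 1/10 times r2 from r1.
  [ 1  -3/4  0 ]
  [ 0     0  1 ]
  [ 0     0  0 ]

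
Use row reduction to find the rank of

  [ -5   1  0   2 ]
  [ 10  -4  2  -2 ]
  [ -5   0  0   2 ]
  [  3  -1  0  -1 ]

R1 → -1/5·R1
  [  1  -1/5  0  -2/5 ]
  [ 10    -4  2    -2 ]
  [ -5     0  0     2 ]
  [  3    -1  0    -1 ]
R2 → R2 − 10·R1
  [  1  -1/5  0  -2/5 ]
  [  0    -2  2     2 ]
  [ -5     0  0     2 ]
  [  3    -1  0    -1 ]
R3 → R3 + 5·R1
  [ 1  -1/5  0  -2/5 ]
  [ 0    -2  2     2 ]
  [ 0    -1  0     0 ]
  [ 3    -1  0    -1 ]
R4 → R4 − 3·R1
  [ 1  -1/5  0  -2/5 ]
  [ 0    -2  2     2 ]
  [ 0    -1  0     0 ]
  [ 0  -2/5  0   1/5 ]
R2 → -1/2·R2
  [ 1  -1/5   0  -2/5 ]
  [ 0     1  -1    -1 ]
  [ 0    -1   0     0 ]
  [ 0  -2/5   0   1/5 ]
R3 → R3 + R2
  [ 1  -1/5   0  -2/5 ]
  [ 0     1  -1    -1 ]
  [ 0     0  -1    -1 ]
  [ 0  -2/5   0   1/5 ]
R4 → R4 + 2/5·R2
  [ 1  -1/5     0  -2/5 ]
  [ 0     1    -1    -1 ]
  [ 0     0    -1    -1 ]
  [ 0     0  -2/5  -1/5 ]
R3 → -1·R3
  [ 1  -1/5     0  -2/5 ]
  [ 0     1    -1    -1 ]
  [ 0     0     1     1 ]
  [ 0     0  -2/5  -1/5 ]
R4 → R4 + 2/5·R3
  [ 1  -1/5   0  -2/5 ]
  [ 0     1  -1    -1 ]
  [ 0     0   1     1 ]
  [ 0     0   0   1/5 ]
R4 → 5·R4
  [ 1  -1/5   0  -2/5 ]
  [ 0     1  -1    -1 ]
  [ 0     0   1     1 ]
  [ 0     0   0     1 ]
R3 → R3 − R4
  [ 1  -1/5   0  -2/5 ]
  [ 0     1  -1    -1 ]
  [ 0     0   1     0 ]
  [ 0     0   0     1 ]
R2 → R2 + R4
  [ 1  -1/5   0  -2/5 ]
  [ 0     1  -1     0 ]
  [ 0     0   1     0 ]
  [ 0     0   0     1 ]
R1 → R1 + 2/5·R4
  [ 1  -1/5   0  0 ]
  [ 0     1  -1  0 ]
  [ 0     0   1  0 ]
  [ 0     0   0  1 ]
R2 → R2 + R3
  [ 1  -1/5  0  0 ]
  [ 0     1  0  0 ]
  [ 0     0  1  0 ]
  [ 0     0  0  1 ]
R1 → R1 + 1/5·R2
  [ 1  0  0  0 ]
  [ 0  1  0  0 ]
  [ 0  0  1  0 ]
  [ 0  0  0  1 ]
The reduced form has 4 nonzero rows.

rank = 4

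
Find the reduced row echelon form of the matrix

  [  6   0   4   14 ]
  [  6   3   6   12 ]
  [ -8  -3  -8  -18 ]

[[1, 0, 0, 1], [0, 1, 0, -2], [0, 0, 1, 2]]

R1 → 1/6·R1
  [  1   0  2/3  7/3 ]
  [  6   3    6   12 ]
  [ -8  -3   -8  -18 ]
R2 → R2 − 6·R1
  [  1   0  2/3  7/3 ]
  [  0   3    2   -2 ]
  [ -8  -3   -8  -18 ]
R3 → R3 + 8·R1
  [ 1   0   2/3  7/3 ]
  [ 0   3     2   -2 ]
  [ 0  -3  -8/3  2/3 ]
R2 → 1/3·R2
  [ 1   0   2/3   7/3 ]
  [ 0   1   2/3  -2/3 ]
  [ 0  -3  -8/3   2/3 ]
R3 → R3 + 3·R2
  [ 1  0   2/3   7/3 ]
  [ 0  1   2/3  -2/3 ]
  [ 0  0  -2/3  -4/3 ]
R3 → -3/2·R3
  [ 1  0  2/3   7/3 ]
  [ 0  1  2/3  -2/3 ]
  [ 0  0    1     2 ]
R2 → R2 − 2/3·R3
  [ 1  0  2/3  7/3 ]
  [ 0  1    0   -2 ]
  [ 0  0    1    2 ]
R1 → R1 − 2/3·R3
  [ 1  0  0   1 ]
  [ 0  1  0  -2 ]
  [ 0  0  1   2 ]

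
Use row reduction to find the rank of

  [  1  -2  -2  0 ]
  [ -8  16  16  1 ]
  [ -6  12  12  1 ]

rank = 2

R2 → R2 + 8·R1
  [  1  -2  -2  0 ]
  [  0   0   0  1 ]
  [ -6  12  12  1 ]
R3 → R3 + 6·R1
  [ 1  -2  -2  0 ]
  [ 0   0   0  1 ]
  [ 0   0   0  1 ]
R3 → R3 − R2
  [ 1  -2  -2  0 ]
  [ 0   0   0  1 ]
  [ 0   0   0  0 ]
The reduced form has 2 nonzero rows.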